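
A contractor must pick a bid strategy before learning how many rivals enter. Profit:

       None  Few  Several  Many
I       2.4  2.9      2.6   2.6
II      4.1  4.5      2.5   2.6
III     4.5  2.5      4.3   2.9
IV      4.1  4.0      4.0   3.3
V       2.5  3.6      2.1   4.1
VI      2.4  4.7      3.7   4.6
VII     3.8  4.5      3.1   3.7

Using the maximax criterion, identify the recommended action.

Row maxima: I=2.9, II=4.5, III=4.5, IV=4.1, V=4.1, VI=4.7, VII=4.5
Best best-case = 4.7 → VI.

VI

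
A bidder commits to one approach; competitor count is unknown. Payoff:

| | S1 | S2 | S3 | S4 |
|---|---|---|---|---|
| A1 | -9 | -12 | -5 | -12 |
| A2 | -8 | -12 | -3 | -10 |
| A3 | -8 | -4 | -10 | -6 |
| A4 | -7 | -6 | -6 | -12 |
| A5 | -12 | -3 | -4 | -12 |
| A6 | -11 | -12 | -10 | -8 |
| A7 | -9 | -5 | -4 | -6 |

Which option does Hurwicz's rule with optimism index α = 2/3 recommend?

A7

A1: 2/3·(-5) + 1/3·(-12) = -22/3
A2: 2/3·(-3) + 1/3·(-12) = -6
A3: 2/3·(-4) + 1/3·(-10) = -6
A4: 2/3·(-6) + 1/3·(-12) = -8
A5: 2/3·(-3) + 1/3·(-12) = -6
A6: 2/3·(-8) + 1/3·(-12) = -28/3
A7: 2/3·(-4) + 1/3·(-9) = -17/3
Highest Hurwicz score = -17/3 → A7.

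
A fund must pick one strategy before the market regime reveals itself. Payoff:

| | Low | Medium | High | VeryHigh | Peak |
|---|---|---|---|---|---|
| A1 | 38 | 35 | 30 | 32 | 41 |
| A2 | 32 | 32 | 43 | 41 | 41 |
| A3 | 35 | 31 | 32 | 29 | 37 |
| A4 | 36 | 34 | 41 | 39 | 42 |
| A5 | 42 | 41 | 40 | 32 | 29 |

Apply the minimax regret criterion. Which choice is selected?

A4

Column bests: Low=42, Medium=41, High=43, VeryHigh=41, Peak=42.
A1 regrets: 4, 6, 13, 9, 1 → max 13
A2 regrets: 10, 9, 0, 0, 1 → max 10
A3 regrets: 7, 10, 11, 12, 5 → max 12
A4 regrets: 6, 7, 2, 2, 0 → max 7
A5 regrets: 0, 0, 3, 9, 13 → max 13
Smallest max regret = 7 → A4.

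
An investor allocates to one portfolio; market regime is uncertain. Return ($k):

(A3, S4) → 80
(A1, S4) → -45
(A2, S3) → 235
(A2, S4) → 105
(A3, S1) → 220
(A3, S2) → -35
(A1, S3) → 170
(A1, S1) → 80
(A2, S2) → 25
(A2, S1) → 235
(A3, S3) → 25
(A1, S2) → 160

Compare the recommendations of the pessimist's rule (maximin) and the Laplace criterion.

maximin → A2; laplace → A2 (agree)

Row minima: A1=-45, A2=25, A3=-35
Best worst-case = 25 → A2.
Row averages: A1=91.25, A2=150, A3=72.5
Highest average = 150 → A2.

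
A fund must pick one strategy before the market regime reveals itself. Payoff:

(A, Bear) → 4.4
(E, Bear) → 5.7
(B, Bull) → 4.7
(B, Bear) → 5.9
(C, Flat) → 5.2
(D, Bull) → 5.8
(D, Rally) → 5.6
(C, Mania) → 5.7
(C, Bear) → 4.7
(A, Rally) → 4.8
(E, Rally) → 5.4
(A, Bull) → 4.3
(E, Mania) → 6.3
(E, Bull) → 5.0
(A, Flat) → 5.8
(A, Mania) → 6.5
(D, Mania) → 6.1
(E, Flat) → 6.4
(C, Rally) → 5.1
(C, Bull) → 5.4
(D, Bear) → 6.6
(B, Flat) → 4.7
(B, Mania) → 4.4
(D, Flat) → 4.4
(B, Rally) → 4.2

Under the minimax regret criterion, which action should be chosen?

E

Column bests: Bear=6.6, Flat=6.4, Bull=5.8, Rally=5.6, Mania=6.5.
A regrets: 2.2, 0.6, 1.5, 0.8, 0.0 → max 2.2
B regrets: 0.7, 1.7, 1.1, 1.4, 2.1 → max 2.1
C regrets: 1.9, 1.2, 0.4, 0.5, 0.8 → max 1.9
D regrets: 0.0, 2.0, 0.0, 0.0, 0.4 → max 2.0
E regrets: 0.9, 0.0, 0.8, 0.2, 0.2 → max 0.9
Smallest max regret = 0.9 → E.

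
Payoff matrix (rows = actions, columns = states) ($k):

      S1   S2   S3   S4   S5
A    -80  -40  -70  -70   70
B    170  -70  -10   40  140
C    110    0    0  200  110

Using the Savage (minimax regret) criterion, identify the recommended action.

C

Column bests: S1=170, S2=0, S3=0, S4=200, S5=140.
A regrets: 250, 40, 70, 270, 70 → max 270
B regrets: 0, 70, 10, 160, 0 → max 160
C regrets: 60, 0, 0, 0, 30 → max 60
Smallest max regret = 60 → C.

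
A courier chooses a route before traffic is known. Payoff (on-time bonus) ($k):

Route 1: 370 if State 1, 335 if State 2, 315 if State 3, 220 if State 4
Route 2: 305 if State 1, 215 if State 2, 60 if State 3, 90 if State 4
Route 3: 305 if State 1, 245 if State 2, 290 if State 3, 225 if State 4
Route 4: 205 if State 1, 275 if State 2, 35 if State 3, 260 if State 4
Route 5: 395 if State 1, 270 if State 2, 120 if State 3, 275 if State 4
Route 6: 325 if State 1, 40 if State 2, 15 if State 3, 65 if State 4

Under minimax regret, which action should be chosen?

Column bests: State 1=395, State 2=335, State 3=315, State 4=275.
Route 1 regrets: 25, 0, 0, 55 → max 55
Route 2 regrets: 90, 120, 255, 185 → max 255
Route 3 regrets: 90, 90, 25, 50 → max 90
Route 4 regrets: 190, 60, 280, 15 → max 280
Route 5 regrets: 0, 65, 195, 0 → max 195
Route 6 regrets: 70, 295, 300, 210 → max 300
Smallest max regret = 55 → Route 1.

Route 1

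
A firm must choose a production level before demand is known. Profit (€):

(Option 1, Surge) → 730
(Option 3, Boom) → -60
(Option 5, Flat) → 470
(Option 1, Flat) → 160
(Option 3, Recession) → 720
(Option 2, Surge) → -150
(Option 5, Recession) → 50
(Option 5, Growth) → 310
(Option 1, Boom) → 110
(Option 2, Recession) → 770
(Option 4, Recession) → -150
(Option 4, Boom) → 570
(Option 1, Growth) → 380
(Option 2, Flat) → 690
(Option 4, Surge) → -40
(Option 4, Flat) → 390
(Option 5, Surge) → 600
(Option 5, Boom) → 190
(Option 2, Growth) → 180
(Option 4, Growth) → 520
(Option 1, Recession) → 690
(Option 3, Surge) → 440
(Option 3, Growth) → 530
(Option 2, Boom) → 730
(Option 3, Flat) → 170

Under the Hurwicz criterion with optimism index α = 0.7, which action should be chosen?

Option 1: 0.7·730 + 0.3·110 = 544
Option 2: 0.7·770 + 0.3·(-150) = 494
Option 3: 0.7·720 + 0.3·(-60) = 486
Option 4: 0.7·570 + 0.3·(-150) = 354
Option 5: 0.7·600 + 0.3·50 = 435
Highest Hurwicz score = 544 → Option 1.

Option 1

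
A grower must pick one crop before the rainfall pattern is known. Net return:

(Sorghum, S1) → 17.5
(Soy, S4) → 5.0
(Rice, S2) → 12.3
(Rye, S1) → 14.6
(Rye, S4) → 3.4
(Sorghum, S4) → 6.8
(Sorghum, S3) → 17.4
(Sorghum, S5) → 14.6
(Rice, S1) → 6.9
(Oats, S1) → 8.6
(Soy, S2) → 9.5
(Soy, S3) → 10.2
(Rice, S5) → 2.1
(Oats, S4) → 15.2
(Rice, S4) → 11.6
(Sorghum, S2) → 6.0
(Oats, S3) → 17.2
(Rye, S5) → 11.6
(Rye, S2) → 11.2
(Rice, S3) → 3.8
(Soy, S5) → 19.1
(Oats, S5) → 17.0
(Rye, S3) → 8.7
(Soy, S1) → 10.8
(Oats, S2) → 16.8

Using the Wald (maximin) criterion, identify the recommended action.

Oats

Row minima: Sorghum=6.0, Soy=5.0, Oats=8.6, Rice=2.1, Rye=3.4
Best worst-case = 8.6 → Oats.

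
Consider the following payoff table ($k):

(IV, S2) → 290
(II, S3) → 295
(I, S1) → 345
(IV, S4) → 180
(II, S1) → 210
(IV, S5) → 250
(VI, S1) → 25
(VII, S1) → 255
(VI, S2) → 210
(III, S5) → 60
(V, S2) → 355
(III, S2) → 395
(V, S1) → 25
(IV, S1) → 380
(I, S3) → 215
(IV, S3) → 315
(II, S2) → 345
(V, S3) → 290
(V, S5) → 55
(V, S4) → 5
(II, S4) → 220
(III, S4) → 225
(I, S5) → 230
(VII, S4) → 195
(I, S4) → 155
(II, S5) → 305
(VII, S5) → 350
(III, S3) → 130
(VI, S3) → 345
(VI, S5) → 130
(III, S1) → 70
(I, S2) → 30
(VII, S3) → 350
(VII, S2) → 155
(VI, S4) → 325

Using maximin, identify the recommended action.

Row minima: I=30, II=210, III=60, IV=180, V=5, VI=25, VII=155
Best worst-case = 210 → II.

II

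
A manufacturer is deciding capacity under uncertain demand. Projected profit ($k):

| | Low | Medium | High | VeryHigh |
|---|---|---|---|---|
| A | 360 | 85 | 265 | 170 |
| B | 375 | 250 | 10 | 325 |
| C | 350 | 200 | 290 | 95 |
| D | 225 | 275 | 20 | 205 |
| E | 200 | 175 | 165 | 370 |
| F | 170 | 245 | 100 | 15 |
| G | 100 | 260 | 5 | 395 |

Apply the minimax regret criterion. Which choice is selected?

E

Column bests: Low=375, Medium=275, High=290, VeryHigh=395.
A regrets: 15, 190, 25, 225 → max 225
B regrets: 0, 25, 280, 70 → max 280
C regrets: 25, 75, 0, 300 → max 300
D regrets: 150, 0, 270, 190 → max 270
E regrets: 175, 100, 125, 25 → max 175
F regrets: 205, 30, 190, 380 → max 380
G regrets: 275, 15, 285, 0 → max 285
Smallest max regret = 175 → E.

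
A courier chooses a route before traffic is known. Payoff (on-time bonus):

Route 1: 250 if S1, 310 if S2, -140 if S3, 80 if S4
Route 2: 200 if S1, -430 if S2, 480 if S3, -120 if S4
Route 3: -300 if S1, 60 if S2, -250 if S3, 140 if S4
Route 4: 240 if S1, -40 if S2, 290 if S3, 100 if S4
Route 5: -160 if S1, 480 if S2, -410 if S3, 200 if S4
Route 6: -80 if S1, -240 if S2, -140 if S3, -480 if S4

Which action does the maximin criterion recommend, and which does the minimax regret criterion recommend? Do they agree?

Row minima: Route 1=-140, Route 2=-430, Route 3=-300, Route 4=-40, Route 5=-410, Route 6=-480
Best worst-case = -40 → Route 4.
Column bests: S1=250, S2=480, S3=480, S4=200.
Route 1 regrets: 0, 170, 620, 120 → max 620
Route 2 regrets: 50, 910, 0, 320 → max 910
Route 3 regrets: 550, 420, 730, 60 → max 730
Route 4 regrets: 10, 520, 190, 100 → max 520
Route 5 regrets: 410, 0, 890, 0 → max 890
Route 6 regrets: 330, 720, 620, 680 → max 720
Smallest max regret = 520 → Route 4.

maximin → Route 4; minimax regret → Route 4 (agree)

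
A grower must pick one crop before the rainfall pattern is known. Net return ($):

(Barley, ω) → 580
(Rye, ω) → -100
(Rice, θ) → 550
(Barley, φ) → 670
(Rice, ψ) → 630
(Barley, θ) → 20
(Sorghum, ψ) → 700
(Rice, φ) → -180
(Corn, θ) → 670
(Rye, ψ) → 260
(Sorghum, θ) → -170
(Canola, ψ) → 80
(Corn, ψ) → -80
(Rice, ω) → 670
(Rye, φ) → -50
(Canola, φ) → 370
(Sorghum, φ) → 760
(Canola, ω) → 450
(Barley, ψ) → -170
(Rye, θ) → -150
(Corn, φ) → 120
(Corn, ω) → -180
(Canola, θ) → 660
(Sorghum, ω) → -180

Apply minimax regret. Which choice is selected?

Column bests: θ=670, φ=760, ψ=700, ω=670.
Rice regrets: 120, 940, 70, 0 → max 940
Corn regrets: 0, 640, 780, 850 → max 850
Barley regrets: 650, 90, 870, 90 → max 870
Rye regrets: 820, 810, 440, 770 → max 820
Sorghum regrets: 840, 0, 0, 850 → max 850
Canola regrets: 10, 390, 620, 220 → max 620
Smallest max regret = 620 → Canola.

Canola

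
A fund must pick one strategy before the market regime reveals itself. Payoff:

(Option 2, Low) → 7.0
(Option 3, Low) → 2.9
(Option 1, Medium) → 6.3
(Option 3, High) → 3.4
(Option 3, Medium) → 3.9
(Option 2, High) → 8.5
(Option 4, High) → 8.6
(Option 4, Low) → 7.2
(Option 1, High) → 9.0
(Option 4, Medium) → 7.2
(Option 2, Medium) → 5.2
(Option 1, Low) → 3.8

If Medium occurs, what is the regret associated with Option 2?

Best payoff under Medium is 7.2.
Regret = 7.2 − 5.2 = 2.0.

2.0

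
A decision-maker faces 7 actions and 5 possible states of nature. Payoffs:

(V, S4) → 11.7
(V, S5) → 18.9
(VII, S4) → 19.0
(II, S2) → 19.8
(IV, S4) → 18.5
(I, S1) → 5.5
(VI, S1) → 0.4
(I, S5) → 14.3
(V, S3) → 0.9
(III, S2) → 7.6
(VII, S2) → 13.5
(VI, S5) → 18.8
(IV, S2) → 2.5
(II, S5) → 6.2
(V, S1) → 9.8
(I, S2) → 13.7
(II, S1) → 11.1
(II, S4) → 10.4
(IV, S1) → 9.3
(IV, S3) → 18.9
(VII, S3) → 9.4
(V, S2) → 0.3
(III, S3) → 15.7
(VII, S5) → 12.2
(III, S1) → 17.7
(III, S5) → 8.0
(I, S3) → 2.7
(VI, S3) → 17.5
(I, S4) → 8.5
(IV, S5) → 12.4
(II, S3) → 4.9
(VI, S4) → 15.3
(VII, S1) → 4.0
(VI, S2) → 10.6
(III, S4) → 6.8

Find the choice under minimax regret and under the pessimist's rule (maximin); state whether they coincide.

Column bests: S1=17.7, S2=19.8, S3=18.9, S4=19.0, S5=18.9.
I regrets: 12.2, 6.1, 16.2, 10.5, 4.6 → max 16.2
II regrets: 6.6, 0.0, 14.0, 8.6, 12.7 → max 14.0
III regrets: 0.0, 12.2, 3.2, 12.2, 10.9 → max 12.2
IV regrets: 8.4, 17.3, 0.0, 0.5, 6.5 → max 17.3
V regrets: 7.9, 19.5, 18.0, 7.3, 0.0 → max 19.5
VI regrets: 17.3, 9.2, 1.4, 3.7, 0.1 → max 17.3
VII regrets: 13.7, 6.3, 9.5, 0.0, 6.7 → max 13.7
Smallest max regret = 12.2 → III.
Row minima: I=2.7, II=4.9, III=6.8, IV=2.5, V=0.3, VI=0.4, VII=4.0
Best worst-case = 6.8 → III.

minimax regret → III; maximin → III (agree)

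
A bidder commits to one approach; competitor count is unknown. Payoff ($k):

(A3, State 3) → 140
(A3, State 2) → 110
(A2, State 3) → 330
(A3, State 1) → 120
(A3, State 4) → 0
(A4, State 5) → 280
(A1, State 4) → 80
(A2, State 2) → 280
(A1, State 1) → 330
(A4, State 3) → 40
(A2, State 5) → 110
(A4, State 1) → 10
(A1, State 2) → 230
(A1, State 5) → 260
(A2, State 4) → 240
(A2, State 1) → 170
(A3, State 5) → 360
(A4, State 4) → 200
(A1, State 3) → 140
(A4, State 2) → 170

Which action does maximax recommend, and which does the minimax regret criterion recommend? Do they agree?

Row maxima: A1=330, A2=330, A3=360, A4=280
Best best-case = 360 → A3.
Column bests: State 1=330, State 2=280, State 3=330, State 4=240, State 5=360.
A1 regrets: 0, 50, 190, 160, 100 → max 190
A2 regrets: 160, 0, 0, 0, 250 → max 250
A3 regrets: 210, 170, 190, 240, 0 → max 240
A4 regrets: 320, 110, 290, 40, 80 → max 320
Smallest max regret = 190 → A1.

maximax → A3; minimax regret → A1 (disagree)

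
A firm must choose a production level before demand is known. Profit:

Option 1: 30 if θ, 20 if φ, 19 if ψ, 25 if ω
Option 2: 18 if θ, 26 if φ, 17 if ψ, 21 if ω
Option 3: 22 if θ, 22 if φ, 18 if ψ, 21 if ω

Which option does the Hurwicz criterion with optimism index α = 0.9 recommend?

Option 1

Option 1: 0.9·30 + 0.1·19 = 28.9
Option 2: 0.9·26 + 0.1·17 = 25.1
Option 3: 0.9·22 + 0.1·18 = 21.6
Highest Hurwicz score = 28.9 → Option 1.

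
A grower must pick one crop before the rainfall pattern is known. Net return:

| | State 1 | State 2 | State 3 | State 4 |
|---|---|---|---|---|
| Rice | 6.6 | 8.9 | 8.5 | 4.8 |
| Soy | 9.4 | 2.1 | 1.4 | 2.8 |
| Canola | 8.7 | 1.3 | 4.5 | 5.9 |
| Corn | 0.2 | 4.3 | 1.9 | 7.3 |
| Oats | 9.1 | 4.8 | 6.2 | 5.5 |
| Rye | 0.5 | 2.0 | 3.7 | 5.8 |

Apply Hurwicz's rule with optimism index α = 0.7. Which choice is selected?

Rice: 0.7·8.9 + 0.3·4.8 = 7.67
Soy: 0.7·9.4 + 0.3·1.4 = 7
Canola: 0.7·8.7 + 0.3·1.3 = 6.48
Corn: 0.7·7.3 + 0.3·0.2 = 5.17
Oats: 0.7·9.1 + 0.3·4.8 = 7.81
Rye: 0.7·5.8 + 0.3·0.5 = 4.21
Highest Hurwicz score = 7.81 → Oats.

Oats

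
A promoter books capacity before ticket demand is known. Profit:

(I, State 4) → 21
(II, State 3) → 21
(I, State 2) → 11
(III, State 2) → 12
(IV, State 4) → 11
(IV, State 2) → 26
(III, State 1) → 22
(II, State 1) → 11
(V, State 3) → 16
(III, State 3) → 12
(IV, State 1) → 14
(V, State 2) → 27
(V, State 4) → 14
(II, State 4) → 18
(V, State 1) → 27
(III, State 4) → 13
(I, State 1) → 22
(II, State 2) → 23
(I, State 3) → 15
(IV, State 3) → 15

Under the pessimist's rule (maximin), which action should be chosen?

V

Row minima: I=11, II=11, III=12, IV=11, V=14
Best worst-case = 14 → V.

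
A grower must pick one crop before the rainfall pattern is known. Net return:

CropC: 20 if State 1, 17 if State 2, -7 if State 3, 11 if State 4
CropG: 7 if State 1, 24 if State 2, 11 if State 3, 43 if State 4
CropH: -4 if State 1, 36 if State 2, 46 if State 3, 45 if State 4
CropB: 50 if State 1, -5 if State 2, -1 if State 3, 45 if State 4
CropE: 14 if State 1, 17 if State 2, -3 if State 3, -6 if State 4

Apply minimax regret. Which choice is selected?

CropG

Column bests: State 1=50, State 2=36, State 3=46, State 4=45.
CropC regrets: 30, 19, 53, 34 → max 53
CropG regrets: 43, 12, 35, 2 → max 43
CropH regrets: 54, 0, 0, 0 → max 54
CropB regrets: 0, 41, 47, 0 → max 47
CropE regrets: 36, 19, 49, 51 → max 51
Smallest max regret = 43 → CropG.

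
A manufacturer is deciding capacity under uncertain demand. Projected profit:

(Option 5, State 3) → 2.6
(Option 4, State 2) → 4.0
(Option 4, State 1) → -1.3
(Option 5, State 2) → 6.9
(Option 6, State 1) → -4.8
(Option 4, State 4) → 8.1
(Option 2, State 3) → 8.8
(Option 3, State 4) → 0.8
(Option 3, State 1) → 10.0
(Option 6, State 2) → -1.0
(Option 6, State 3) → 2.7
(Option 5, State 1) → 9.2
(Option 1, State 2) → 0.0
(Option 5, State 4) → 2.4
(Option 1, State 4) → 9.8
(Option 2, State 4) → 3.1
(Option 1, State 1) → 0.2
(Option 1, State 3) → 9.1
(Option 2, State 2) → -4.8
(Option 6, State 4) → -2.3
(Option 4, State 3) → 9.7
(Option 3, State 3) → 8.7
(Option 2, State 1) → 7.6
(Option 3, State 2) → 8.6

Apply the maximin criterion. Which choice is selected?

Row minima: Option 1=0.0, Option 2=-4.8, Option 3=0.8, Option 4=-1.3, Option 5=2.4, Option 6=-4.8
Best worst-case = 2.4 → Option 5.

Option 5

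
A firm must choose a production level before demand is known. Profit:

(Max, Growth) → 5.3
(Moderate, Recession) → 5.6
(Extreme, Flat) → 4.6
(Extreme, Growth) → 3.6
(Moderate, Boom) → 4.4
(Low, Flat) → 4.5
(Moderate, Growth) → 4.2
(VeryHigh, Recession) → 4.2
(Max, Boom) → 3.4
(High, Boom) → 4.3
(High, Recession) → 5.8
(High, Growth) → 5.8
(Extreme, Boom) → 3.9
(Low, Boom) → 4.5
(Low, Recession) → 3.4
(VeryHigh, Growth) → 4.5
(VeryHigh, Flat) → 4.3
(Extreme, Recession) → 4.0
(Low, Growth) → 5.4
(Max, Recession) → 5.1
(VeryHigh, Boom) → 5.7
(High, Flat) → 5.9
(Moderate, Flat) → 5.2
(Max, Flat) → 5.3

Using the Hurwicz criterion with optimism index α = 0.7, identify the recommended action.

Low: 0.7·5.4 + 0.3·3.4 = 4.8
Moderate: 0.7·5.6 + 0.3·4.2 = 5.18
High: 0.7·5.9 + 0.3·4.3 = 5.42
VeryHigh: 0.7·5.7 + 0.3·4.2 = 5.25
Extreme: 0.7·4.6 + 0.3·3.6 = 4.3
Max: 0.7·5.3 + 0.3·3.4 = 4.73
Highest Hurwicz score = 5.42 → High.

High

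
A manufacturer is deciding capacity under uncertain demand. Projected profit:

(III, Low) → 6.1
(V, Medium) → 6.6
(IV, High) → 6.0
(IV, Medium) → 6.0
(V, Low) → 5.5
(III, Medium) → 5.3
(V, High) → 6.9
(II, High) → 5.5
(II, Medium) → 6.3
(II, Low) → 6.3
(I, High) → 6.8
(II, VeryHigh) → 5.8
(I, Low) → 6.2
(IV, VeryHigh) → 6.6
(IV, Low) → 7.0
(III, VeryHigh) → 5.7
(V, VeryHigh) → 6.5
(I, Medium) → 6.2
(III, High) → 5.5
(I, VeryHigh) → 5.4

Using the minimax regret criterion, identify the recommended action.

Column bests: Low=7.0, Medium=6.6, High=6.9, VeryHigh=6.6.
I regrets: 0.8, 0.4, 0.1, 1.2 → max 1.2
II regrets: 0.7, 0.3, 1.4, 0.8 → max 1.4
III regrets: 0.9, 1.3, 1.4, 0.9 → max 1.4
IV regrets: 0.0, 0.6, 0.9, 0.0 → max 0.9
V regrets: 1.5, 0.0, 0.0, 0.1 → max 1.5
Smallest max regret = 0.9 → IV.

IV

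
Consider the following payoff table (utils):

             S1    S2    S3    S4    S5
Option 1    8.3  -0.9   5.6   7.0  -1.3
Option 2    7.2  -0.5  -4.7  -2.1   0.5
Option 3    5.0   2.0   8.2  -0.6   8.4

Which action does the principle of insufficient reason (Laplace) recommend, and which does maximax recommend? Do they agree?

Row averages: Option 1=3.74, Option 2=0.08, Option 3=4.6
Highest average = 4.6 → Option 3.
Row maxima: Option 1=8.3, Option 2=7.2, Option 3=8.4
Best best-case = 8.4 → Option 3.

laplace → Option 3; maximax → Option 3 (agree)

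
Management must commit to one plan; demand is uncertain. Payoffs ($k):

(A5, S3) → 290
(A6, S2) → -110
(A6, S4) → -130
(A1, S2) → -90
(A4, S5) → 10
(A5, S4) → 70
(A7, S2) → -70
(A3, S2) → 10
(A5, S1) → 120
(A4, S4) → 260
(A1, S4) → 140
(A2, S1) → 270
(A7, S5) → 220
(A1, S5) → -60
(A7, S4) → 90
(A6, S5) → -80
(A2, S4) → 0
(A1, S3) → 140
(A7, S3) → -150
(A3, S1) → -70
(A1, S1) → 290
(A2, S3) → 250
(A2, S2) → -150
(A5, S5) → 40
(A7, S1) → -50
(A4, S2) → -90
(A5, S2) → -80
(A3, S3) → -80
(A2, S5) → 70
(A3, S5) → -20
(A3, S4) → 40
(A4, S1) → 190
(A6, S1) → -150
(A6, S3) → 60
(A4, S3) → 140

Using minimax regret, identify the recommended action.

A5

Column bests: S1=290, S2=10, S3=290, S4=260, S5=220.
A1 regrets: 0, 100, 150, 120, 280 → max 280
A2 regrets: 20, 160, 40, 260, 150 → max 260
A3 regrets: 360, 0, 370, 220, 240 → max 370
A4 regrets: 100, 100, 150, 0, 210 → max 210
A5 regrets: 170, 90, 0, 190, 180 → max 190
A6 regrets: 440, 120, 230, 390, 300 → max 440
A7 regrets: 340, 80, 440, 170, 0 → max 440
Smallest max regret = 190 → A5.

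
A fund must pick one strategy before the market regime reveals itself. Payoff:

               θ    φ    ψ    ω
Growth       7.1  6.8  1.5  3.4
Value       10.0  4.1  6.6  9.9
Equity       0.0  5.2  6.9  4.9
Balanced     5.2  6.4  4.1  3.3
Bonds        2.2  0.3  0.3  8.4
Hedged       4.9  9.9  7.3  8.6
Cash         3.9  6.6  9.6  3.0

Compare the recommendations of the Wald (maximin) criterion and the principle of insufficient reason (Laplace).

maximin → Hedged; laplace → Hedged (agree)

Row minima: Growth=1.5, Value=4.1, Equity=0.0, Balanced=3.3, Bonds=0.3, Hedged=4.9, Cash=3.0
Best worst-case = 4.9 → Hedged.
Row averages: Growth=4.7, Value=7.65, Equity=4.25, Balanced=4.75, Bonds=2.8, Hedged=7.675, Cash=5.775
Highest average = 7.675 → Hedged.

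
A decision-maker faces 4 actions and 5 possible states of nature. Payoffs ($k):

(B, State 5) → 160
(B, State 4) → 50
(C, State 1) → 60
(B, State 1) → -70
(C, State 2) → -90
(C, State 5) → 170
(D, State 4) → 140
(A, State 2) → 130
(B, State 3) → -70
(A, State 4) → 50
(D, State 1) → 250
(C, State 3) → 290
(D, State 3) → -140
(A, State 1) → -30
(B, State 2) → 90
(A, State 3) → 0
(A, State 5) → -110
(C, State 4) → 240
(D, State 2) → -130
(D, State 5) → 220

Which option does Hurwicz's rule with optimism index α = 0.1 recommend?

B

A: 0.1·130 + 0.9·(-110) = -86
B: 0.1·160 + 0.9·(-70) = -47
C: 0.1·290 + 0.9·(-90) = -52
D: 0.1·250 + 0.9·(-140) = -101
Highest Hurwicz score = -47 → B.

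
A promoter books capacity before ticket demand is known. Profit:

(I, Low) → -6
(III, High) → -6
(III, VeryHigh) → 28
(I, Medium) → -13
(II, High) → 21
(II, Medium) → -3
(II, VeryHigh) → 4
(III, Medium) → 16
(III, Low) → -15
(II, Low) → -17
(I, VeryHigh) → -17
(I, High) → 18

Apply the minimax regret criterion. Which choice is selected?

Column bests: Low=-6, Medium=16, High=21, VeryHigh=28.
I regrets: 0, 29, 3, 45 → max 45
II regrets: 11, 19, 0, 24 → max 24
III regrets: 9, 0, 27, 0 → max 27
Smallest max regret = 24 → II.

II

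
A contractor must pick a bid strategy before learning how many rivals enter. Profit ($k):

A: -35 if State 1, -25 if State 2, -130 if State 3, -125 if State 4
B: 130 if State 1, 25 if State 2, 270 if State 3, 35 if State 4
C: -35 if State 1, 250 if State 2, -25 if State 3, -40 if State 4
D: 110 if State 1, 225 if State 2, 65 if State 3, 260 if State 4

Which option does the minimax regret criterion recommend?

D

Column bests: State 1=130, State 2=250, State 3=270, State 4=260.
A regrets: 165, 275, 400, 385 → max 400
B regrets: 0, 225, 0, 225 → max 225
C regrets: 165, 0, 295, 300 → max 300
D regrets: 20, 25, 205, 0 → max 205
Smallest max regret = 205 → D.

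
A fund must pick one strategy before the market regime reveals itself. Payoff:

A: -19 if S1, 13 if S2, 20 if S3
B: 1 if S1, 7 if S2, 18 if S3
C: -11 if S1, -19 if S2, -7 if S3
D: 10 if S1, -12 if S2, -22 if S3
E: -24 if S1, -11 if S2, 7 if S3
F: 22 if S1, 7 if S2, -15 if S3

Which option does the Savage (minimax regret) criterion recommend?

Column bests: S1=22, S2=13, S3=20.
A regrets: 41, 0, 0 → max 41
B regrets: 21, 6, 2 → max 21
C regrets: 33, 32, 27 → max 33
D regrets: 12, 25, 42 → max 42
E regrets: 46, 24, 13 → max 46
F regrets: 0, 6, 35 → max 35
Smallest max regret = 21 → B.

B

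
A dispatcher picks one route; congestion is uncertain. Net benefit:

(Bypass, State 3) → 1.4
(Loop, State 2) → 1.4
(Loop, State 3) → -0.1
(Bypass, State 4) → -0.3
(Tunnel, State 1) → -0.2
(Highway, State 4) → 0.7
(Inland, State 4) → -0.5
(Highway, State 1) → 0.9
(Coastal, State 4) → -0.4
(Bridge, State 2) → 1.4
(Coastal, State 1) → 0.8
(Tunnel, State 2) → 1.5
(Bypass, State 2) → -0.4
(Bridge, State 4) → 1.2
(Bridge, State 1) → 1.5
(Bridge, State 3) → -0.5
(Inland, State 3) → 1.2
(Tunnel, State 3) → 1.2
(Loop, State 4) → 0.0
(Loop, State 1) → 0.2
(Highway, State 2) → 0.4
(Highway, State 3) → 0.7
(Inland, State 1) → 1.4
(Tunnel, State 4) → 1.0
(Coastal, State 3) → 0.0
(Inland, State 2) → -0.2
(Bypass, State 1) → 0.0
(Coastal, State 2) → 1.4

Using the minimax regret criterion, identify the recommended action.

Highway

Column bests: State 1=1.5, State 2=1.5, State 3=1.4, State 4=1.2.
Inland regrets: 0.1, 1.7, 0.2, 1.7 → max 1.7
Bypass regrets: 1.5, 1.9, 0.0, 1.5 → max 1.9
Loop regrets: 1.3, 0.1, 1.5, 1.2 → max 1.5
Tunnel regrets: 1.7, 0.0, 0.2, 0.2 → max 1.7
Coastal regrets: 0.7, 0.1, 1.4, 1.6 → max 1.6
Bridge regrets: 0.0, 0.1, 1.9, 0.0 → max 1.9
Highway regrets: 0.6, 1.1, 0.7, 0.5 → max 1.1
Smallest max regret = 1.1 → Highway.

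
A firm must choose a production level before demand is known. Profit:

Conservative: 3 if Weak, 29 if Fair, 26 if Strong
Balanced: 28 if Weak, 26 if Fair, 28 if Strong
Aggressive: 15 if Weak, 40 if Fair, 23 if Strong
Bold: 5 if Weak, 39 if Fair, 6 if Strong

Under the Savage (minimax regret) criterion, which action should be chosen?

Column bests: Weak=28, Fair=40, Strong=28.
Conservative regrets: 25, 11, 2 → max 25
Balanced regrets: 0, 14, 0 → max 14
Aggressive regrets: 13, 0, 5 → max 13
Bold regrets: 23, 1, 22 → max 23
Smallest max regret = 13 → Aggressive.

Aggressive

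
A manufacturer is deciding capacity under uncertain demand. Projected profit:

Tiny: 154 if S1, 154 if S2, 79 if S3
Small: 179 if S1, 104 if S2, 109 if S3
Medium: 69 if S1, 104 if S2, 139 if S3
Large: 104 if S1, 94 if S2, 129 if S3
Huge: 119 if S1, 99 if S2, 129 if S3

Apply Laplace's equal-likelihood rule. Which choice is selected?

Row averages: Tiny=129, Small=392/3, Medium=104, Large=109, Huge=347/3
Highest average = 392/3 → Small.

Small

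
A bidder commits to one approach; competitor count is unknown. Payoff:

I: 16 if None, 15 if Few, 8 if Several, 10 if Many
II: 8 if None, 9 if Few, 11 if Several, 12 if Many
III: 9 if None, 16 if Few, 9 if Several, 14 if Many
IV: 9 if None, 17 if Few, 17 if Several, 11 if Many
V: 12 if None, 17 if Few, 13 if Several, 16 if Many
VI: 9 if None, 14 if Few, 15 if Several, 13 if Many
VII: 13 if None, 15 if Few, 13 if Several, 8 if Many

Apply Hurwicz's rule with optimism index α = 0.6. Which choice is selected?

I: 0.6·16 + 0.4·8 = 12.8
II: 0.6·12 + 0.4·8 = 10.4
III: 0.6·16 + 0.4·9 = 13.2
IV: 0.6·17 + 0.4·9 = 13.8
V: 0.6·17 + 0.4·12 = 15
VI: 0.6·15 + 0.4·9 = 12.6
VII: 0.6·15 + 0.4·8 = 12.2
Highest Hurwicz score = 15 → V.

V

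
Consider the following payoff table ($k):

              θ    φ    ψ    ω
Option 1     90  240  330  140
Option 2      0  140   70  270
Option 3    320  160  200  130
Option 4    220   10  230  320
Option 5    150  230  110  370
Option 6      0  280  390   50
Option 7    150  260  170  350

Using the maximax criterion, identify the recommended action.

Row maxima: Option 1=330, Option 2=270, Option 3=320, Option 4=320, Option 5=370, Option 6=390, Option 7=350
Best best-case = 390 → Option 6.

Option 6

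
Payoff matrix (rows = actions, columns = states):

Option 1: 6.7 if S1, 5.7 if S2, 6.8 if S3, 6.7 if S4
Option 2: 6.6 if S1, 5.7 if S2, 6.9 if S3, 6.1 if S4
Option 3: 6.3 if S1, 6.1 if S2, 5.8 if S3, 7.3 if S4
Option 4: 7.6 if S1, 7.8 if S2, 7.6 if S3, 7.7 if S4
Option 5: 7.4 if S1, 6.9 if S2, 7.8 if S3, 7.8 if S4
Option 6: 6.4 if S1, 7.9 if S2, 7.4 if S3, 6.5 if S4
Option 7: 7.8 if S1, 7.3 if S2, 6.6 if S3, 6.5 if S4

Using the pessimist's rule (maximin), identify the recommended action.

Option 4

Row minima: Option 1=5.7, Option 2=5.7, Option 3=5.8, Option 4=7.6, Option 5=6.9, Option 6=6.4, Option 7=6.5
Best worst-case = 7.6 → Option 4.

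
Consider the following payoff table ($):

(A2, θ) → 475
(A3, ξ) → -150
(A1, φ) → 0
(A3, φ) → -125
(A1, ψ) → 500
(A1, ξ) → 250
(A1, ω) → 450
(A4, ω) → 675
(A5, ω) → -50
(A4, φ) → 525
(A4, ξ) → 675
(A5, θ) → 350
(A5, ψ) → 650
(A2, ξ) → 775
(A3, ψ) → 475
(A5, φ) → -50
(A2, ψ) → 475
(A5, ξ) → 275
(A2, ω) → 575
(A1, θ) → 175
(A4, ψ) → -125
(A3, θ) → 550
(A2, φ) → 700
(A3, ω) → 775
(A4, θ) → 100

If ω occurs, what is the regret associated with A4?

100

Best payoff under ω is 775.
Regret = 775 − 675 = 100.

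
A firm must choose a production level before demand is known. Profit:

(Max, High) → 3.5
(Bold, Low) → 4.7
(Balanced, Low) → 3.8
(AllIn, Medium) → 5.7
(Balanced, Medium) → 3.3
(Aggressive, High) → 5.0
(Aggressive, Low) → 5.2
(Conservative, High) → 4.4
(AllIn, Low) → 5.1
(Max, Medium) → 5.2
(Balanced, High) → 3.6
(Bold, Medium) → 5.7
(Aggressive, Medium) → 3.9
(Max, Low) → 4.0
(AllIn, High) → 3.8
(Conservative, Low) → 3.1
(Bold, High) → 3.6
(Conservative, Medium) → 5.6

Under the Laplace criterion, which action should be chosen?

AllIn

Row averages: Conservative=131/30, Balanced=107/30, Aggressive=4.7, Bold=14/3, AllIn=73/15, Max=127/30
Highest average = 73/15 → AllIn.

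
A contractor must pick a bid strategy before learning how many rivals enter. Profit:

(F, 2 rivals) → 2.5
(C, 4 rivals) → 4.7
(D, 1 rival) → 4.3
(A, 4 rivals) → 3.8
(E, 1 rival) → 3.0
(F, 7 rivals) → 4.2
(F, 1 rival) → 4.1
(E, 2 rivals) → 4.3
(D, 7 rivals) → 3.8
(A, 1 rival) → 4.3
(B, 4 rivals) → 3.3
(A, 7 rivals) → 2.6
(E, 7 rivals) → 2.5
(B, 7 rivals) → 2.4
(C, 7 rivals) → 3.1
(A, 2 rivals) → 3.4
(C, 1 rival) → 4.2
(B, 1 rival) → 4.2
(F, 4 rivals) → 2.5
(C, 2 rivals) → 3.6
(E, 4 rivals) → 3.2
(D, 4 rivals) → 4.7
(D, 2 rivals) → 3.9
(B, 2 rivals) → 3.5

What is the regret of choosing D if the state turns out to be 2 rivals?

Best payoff under 2 rivals is 4.3.
Regret = 4.3 − 3.9 = 0.4.

0.4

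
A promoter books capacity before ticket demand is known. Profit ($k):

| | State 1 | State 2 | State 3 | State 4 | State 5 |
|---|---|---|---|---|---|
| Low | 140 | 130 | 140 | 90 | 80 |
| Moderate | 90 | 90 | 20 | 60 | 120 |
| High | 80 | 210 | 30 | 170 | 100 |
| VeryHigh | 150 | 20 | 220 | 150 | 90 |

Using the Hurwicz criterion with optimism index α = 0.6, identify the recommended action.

Low: 0.6·140 + 0.4·80 = 116
Moderate: 0.6·120 + 0.4·20 = 80
High: 0.6·210 + 0.4·30 = 138
VeryHigh: 0.6·220 + 0.4·20 = 140
Highest Hurwicz score = 140 → VeryHigh.

VeryHigh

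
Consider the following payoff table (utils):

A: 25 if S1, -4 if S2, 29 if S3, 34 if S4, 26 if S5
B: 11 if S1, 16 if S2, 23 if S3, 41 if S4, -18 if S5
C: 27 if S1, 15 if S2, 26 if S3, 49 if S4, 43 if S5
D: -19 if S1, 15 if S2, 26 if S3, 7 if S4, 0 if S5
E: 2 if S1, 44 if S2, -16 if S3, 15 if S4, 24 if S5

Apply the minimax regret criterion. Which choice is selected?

C

Column bests: S1=27, S2=44, S3=29, S4=49, S5=43.
A regrets: 2, 48, 0, 15, 17 → max 48
B regrets: 16, 28, 6, 8, 61 → max 61
C regrets: 0, 29, 3, 0, 0 → max 29
D regrets: 46, 29, 3, 42, 43 → max 46
E regrets: 25, 0, 45, 34, 19 → max 45
Smallest max regret = 29 → C.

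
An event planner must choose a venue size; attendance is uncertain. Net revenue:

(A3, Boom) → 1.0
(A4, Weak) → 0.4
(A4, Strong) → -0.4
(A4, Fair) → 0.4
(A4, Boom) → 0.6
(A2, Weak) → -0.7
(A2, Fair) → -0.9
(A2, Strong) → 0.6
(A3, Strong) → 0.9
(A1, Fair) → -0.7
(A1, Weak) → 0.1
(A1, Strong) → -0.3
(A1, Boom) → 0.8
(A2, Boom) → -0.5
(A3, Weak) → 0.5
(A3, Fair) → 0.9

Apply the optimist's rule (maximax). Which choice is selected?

Row maxima: A1=0.8, A2=0.6, A3=1.0, A4=0.6
Best best-case = 1.0 → A3.

A3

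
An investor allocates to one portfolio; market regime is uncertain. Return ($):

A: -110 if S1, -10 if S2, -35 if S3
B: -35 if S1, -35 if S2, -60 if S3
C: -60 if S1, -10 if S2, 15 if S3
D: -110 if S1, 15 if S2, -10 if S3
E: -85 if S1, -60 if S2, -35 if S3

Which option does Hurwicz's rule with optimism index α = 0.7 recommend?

C

A: 0.7·(-10) + 0.3·(-110) = -40
B: 0.7·(-35) + 0.3·(-60) = -42.5
C: 0.7·15 + 0.3·(-60) = -7.5
D: 0.7·15 + 0.3·(-110) = -22.5
E: 0.7·(-35) + 0.3·(-85) = -50
Highest Hurwicz score = -7.5 → C.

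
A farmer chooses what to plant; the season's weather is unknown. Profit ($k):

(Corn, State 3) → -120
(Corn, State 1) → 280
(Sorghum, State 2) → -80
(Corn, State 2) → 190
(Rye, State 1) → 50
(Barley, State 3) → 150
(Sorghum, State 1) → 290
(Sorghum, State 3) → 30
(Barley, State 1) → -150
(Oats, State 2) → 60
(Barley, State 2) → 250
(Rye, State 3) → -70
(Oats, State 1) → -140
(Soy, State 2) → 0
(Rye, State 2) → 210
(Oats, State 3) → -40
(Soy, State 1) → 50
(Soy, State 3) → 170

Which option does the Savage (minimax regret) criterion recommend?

Rye

Column bests: State 1=290, State 2=250, State 3=170.
Sorghum regrets: 0, 330, 140 → max 330
Corn regrets: 10, 60, 290 → max 290
Rye regrets: 240, 40, 240 → max 240
Oats regrets: 430, 190, 210 → max 430
Soy regrets: 240, 250, 0 → max 250
Barley regrets: 440, 0, 20 → max 440
Smallest max regret = 240 → Rye.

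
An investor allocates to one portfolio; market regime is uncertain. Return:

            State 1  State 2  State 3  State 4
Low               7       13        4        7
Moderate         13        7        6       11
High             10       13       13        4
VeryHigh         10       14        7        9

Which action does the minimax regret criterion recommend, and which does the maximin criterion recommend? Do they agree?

Column bests: State 1=13, State 2=14, State 3=13, State 4=11.
Low regrets: 6, 1, 9, 4 → max 9
Moderate regrets: 0, 7, 7, 0 → max 7
High regrets: 3, 1, 0, 7 → max 7
VeryHigh regrets: 3, 0, 6, 2 → max 6
Smallest max regret = 6 → VeryHigh.
Row minima: Low=4, Moderate=6, High=4, VeryHigh=7
Best worst-case = 7 → VeryHigh.

minimax regret → VeryHigh; maximin → VeryHigh (agree)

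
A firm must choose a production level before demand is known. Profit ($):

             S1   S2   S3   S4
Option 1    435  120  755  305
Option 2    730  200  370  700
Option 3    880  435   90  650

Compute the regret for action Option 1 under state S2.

315

Best payoff under S2 is 435.
Regret = 435 − 120 = 315.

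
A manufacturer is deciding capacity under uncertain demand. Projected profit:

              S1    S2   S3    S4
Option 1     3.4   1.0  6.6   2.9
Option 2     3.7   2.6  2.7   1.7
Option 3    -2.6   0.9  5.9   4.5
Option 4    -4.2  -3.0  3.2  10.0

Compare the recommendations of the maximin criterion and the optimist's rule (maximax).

Row minima: Option 1=1.0, Option 2=1.7, Option 3=-2.6, Option 4=-4.2
Best worst-case = 1.7 → Option 2.
Row maxima: Option 1=6.6, Option 2=3.7, Option 3=5.9, Option 4=10.0
Best best-case = 10.0 → Option 4.

maximin → Option 2; maximax → Option 4 (disagree)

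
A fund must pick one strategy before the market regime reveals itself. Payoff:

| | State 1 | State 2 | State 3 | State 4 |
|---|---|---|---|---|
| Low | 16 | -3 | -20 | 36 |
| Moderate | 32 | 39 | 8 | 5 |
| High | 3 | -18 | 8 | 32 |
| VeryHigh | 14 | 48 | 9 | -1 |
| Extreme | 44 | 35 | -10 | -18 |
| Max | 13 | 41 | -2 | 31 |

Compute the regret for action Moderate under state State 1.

Best payoff under State 1 is 44.
Regret = 44 − 32 = 12.

12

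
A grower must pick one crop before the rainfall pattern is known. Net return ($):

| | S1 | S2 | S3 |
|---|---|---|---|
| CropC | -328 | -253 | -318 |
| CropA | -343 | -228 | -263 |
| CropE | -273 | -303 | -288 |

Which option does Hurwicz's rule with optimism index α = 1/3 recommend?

CropE

CropC: 1/3·(-253) + 2/3·(-328) = -303
CropA: 1/3·(-228) + 2/3·(-343) = -914/3
CropE: 1/3·(-273) + 2/3·(-303) = -293
Highest Hurwicz score = -293 → CropE.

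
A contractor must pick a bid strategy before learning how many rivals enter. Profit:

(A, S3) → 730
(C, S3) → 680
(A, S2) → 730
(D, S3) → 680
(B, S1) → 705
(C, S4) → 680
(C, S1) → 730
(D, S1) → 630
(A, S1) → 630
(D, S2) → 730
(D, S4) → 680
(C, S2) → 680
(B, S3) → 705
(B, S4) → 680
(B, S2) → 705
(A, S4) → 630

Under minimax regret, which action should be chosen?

B

Column bests: S1=730, S2=730, S3=730, S4=680.
A regrets: 100, 0, 0, 50 → max 100
B regrets: 25, 25, 25, 0 → max 25
C regrets: 0, 50, 50, 0 → max 50
D regrets: 100, 0, 50, 0 → max 100
Smallest max regret = 25 → B.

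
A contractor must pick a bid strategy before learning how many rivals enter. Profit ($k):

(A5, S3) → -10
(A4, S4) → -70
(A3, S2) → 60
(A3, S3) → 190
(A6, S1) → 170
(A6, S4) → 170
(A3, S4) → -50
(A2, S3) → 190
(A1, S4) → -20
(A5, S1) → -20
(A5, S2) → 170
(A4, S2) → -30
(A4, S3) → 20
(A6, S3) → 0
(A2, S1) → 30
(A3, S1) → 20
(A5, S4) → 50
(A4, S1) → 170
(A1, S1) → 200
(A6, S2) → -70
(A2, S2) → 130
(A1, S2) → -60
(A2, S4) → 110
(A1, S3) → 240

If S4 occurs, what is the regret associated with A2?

Best payoff under S4 is 170.
Regret = 170 − 110 = 60.

60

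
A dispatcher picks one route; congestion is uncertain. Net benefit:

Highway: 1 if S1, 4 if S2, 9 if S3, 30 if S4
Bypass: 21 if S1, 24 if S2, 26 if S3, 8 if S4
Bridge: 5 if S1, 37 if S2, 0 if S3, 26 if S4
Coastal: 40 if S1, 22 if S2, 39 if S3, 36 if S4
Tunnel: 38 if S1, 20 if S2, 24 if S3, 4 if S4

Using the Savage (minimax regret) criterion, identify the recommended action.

Column bests: S1=40, S2=37, S3=39, S4=36.
Highway regrets: 39, 33, 30, 6 → max 39
Bypass regrets: 19, 13, 13, 28 → max 28
Bridge regrets: 35, 0, 39, 10 → max 39
Coastal regrets: 0, 15, 0, 0 → max 15
Tunnel regrets: 2, 17, 15, 32 → max 32
Smallest max regret = 15 → Coastal.

Coastal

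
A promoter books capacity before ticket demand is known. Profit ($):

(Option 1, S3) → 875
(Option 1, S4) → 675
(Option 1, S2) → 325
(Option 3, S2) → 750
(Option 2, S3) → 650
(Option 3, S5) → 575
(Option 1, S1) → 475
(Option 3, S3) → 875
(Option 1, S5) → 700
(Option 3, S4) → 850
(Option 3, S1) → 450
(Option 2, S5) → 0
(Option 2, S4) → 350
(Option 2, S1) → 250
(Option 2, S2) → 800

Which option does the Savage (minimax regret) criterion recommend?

Column bests: S1=475, S2=800, S3=875, S4=850, S5=700.
Option 1 regrets: 0, 475, 0, 175, 0 → max 475
Option 2 regrets: 225, 0, 225, 500, 700 → max 700
Option 3 regrets: 25, 50, 0, 0, 125 → max 125
Smallest max regret = 125 → Option 3.

Option 3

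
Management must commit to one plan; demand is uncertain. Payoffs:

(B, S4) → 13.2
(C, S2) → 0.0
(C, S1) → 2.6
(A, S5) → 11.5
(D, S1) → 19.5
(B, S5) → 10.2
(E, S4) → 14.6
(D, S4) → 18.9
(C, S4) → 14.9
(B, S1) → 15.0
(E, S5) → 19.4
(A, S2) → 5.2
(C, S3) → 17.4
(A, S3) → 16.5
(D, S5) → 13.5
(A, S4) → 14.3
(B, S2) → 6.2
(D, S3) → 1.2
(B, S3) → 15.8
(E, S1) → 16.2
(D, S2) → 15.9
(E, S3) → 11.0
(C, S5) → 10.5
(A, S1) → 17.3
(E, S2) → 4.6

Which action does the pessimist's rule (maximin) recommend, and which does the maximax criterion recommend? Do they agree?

Row minima: A=5.2, B=6.2, C=0.0, D=1.2, E=4.6
Best worst-case = 6.2 → B.
Row maxima: A=17.3, B=15.8, C=17.4, D=19.5, E=19.4
Best best-case = 19.5 → D.

maximin → B; maximax → D (disagree)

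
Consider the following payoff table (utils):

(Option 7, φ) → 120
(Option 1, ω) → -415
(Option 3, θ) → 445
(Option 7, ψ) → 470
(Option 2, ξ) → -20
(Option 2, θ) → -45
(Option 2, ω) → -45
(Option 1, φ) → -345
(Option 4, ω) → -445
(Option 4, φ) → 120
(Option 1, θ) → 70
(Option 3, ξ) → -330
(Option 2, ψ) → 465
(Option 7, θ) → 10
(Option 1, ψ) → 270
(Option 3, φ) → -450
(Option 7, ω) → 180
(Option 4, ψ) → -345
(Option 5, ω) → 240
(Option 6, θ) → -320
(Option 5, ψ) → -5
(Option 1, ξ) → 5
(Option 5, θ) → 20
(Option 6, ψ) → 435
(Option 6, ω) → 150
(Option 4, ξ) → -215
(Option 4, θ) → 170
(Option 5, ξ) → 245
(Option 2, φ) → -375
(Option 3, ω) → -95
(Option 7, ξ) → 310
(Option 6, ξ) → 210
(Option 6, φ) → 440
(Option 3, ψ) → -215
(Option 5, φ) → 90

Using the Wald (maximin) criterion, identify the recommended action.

Row minima: Option 1=-415, Option 2=-375, Option 3=-450, Option 4=-445, Option 5=-5, Option 6=-320, Option 7=10
Best worst-case = 10 → Option 7.

Option 7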